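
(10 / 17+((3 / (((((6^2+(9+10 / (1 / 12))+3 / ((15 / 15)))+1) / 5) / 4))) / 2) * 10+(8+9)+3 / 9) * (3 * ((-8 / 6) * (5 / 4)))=-848830 / 8619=-98.48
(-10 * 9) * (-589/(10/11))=58311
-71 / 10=-7.10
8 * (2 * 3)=48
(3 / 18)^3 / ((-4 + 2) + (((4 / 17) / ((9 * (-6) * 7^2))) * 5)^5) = -213147411894589835313 / 92079681938462809655216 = -0.00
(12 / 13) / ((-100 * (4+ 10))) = -3 / 4550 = -0.00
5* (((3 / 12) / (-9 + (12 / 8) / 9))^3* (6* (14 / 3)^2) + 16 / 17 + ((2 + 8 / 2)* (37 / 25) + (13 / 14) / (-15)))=25926948181 / 531490890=48.78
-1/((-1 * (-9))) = -1/9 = -0.11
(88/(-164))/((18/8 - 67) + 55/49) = 4312/511311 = 0.01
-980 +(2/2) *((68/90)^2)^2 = -979.67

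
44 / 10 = 22 / 5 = 4.40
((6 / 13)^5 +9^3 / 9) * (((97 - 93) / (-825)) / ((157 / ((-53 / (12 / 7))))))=1240067871 / 16030575275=0.08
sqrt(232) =2 * sqrt(58) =15.23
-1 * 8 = -8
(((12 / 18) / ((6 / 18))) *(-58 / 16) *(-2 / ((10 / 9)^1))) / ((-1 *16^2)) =-261 / 5120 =-0.05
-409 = -409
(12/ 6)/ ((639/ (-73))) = -146/ 639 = -0.23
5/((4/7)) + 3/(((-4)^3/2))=277/32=8.66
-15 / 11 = -1.36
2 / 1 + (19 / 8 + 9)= 107 / 8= 13.38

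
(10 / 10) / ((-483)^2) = 1 / 233289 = 0.00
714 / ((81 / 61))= 14518 / 27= 537.70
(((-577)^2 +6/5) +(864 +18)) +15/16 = 26705051/80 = 333813.14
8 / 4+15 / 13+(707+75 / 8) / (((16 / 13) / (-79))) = -76509333 / 1664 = -45979.17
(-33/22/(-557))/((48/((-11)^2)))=121/17824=0.01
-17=-17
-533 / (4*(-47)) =533 / 188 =2.84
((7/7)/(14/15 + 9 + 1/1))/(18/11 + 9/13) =715/18204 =0.04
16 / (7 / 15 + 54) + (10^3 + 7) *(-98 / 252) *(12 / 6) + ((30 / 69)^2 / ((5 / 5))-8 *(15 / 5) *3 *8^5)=-9180085595669 / 3889737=-2360078.74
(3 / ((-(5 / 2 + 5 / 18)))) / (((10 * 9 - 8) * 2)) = -27 / 4100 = -0.01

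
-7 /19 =-0.37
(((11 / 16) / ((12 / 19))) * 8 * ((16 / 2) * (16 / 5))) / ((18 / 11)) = 18392 / 135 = 136.24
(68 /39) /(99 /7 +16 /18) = 1428 /12311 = 0.12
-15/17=-0.88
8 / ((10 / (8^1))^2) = 128 / 25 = 5.12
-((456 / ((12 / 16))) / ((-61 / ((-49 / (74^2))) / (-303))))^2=-5092893481536 / 6973753081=-730.29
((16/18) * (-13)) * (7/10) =-364/45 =-8.09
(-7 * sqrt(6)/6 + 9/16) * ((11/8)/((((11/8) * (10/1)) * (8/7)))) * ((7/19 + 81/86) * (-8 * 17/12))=-764337/1045760 + 1783453 * sqrt(6)/1176480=2.98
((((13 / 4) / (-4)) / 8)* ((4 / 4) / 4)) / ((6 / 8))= -13 / 384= -0.03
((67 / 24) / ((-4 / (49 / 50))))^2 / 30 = 10778089 / 691200000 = 0.02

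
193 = 193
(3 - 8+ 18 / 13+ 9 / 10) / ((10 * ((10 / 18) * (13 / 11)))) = -34947 / 84500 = -0.41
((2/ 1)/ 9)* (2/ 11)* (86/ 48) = 43/ 594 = 0.07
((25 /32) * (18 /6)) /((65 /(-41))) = -615 /416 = -1.48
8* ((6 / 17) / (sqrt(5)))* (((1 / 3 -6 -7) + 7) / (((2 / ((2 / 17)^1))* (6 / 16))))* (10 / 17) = -256* sqrt(5) / 867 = -0.66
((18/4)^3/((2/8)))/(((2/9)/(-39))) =-255879/4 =-63969.75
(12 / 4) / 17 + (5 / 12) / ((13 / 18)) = 333 / 442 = 0.75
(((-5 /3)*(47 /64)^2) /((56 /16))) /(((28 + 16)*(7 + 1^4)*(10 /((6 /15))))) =-2209 /75694080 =-0.00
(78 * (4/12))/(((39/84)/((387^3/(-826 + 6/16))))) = -3931317.21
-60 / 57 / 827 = -20 / 15713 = -0.00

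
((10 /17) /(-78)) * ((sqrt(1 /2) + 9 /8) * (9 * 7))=-945 /1768 - 105 * sqrt(2) /442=-0.87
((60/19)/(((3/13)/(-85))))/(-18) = 11050/171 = 64.62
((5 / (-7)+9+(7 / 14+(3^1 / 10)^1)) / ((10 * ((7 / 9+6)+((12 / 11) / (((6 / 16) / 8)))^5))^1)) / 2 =230463981 / 3463465065933250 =0.00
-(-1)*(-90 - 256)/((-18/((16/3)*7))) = 717.63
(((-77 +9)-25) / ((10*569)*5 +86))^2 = 0.00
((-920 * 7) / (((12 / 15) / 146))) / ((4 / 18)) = -5288850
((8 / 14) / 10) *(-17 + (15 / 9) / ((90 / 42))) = -292 / 315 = -0.93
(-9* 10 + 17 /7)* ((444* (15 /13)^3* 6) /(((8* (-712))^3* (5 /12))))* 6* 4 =1240083675 /11101919489024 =0.00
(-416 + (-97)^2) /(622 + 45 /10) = 17986 /1253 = 14.35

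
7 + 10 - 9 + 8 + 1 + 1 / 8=137 / 8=17.12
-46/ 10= -23/ 5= -4.60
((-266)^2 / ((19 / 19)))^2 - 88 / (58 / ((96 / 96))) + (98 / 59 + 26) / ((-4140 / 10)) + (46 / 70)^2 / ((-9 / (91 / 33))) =5006411534.28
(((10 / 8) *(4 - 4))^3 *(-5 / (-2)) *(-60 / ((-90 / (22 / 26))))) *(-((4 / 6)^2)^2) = 0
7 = 7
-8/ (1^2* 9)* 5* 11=-440/ 9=-48.89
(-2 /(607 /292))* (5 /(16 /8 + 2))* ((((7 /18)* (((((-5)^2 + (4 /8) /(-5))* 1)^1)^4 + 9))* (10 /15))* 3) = -218265928279 /607000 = -359581.43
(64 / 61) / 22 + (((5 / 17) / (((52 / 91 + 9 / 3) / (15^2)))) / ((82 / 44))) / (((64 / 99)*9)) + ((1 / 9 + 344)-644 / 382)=8854602803003 / 25726526496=344.18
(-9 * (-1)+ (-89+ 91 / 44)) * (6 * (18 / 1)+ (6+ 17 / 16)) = -8967.03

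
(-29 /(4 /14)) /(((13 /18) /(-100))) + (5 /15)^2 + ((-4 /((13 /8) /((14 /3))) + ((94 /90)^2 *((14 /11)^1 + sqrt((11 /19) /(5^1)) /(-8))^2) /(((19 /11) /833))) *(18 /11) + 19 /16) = 105159760702207 /6814236000 - 12880679 *sqrt(1045) /4467375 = 15339.16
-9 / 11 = -0.82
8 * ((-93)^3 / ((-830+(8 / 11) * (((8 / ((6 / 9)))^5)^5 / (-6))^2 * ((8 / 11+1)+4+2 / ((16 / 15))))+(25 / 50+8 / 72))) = -14015116368 / 304409656117571909917807727460208843568813254578931003319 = -0.00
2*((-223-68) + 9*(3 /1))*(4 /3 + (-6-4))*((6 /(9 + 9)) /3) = 4576 /9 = 508.44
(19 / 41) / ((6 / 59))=1121 / 246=4.56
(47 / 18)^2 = 2209 / 324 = 6.82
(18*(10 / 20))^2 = 81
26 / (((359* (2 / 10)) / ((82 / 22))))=5330 / 3949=1.35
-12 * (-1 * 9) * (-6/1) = -648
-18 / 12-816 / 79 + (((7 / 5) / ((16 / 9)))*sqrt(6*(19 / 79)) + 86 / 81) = -9.82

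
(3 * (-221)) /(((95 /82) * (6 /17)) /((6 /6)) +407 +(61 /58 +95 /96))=-1.62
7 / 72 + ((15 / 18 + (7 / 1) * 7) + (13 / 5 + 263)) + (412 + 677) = 505631 / 360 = 1404.53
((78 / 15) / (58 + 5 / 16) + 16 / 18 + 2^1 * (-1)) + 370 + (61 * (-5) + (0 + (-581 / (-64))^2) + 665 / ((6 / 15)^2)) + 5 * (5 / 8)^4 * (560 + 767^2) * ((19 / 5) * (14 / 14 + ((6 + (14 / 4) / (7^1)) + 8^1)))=3034189968547381 / 114647040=26465488.93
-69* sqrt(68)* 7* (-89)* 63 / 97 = 5416362* sqrt(17) / 97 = 230229.20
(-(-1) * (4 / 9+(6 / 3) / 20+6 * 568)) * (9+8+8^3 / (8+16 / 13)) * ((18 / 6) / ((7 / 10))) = 333457903 / 315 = 1058596.52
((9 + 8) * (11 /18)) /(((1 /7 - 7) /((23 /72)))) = -30107 /62208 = -0.48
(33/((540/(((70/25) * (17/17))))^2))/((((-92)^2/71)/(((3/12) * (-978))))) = -6237847/3427920000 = -0.00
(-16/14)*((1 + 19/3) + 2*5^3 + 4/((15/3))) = -30976/105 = -295.01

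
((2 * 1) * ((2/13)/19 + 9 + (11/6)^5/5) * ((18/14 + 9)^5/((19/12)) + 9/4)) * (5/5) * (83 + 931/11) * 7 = 2244125410.15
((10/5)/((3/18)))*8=96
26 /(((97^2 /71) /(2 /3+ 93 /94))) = 431041 /1326669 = 0.32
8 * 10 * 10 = 800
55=55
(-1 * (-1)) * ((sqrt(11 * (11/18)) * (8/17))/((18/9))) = 0.61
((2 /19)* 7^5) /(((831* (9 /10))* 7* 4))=12005 /142101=0.08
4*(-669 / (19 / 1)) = -2676 / 19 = -140.84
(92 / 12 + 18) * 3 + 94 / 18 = 740 / 9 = 82.22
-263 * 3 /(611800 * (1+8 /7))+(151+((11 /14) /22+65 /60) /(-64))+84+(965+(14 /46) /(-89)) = 15681376550873 /13068048000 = 1199.98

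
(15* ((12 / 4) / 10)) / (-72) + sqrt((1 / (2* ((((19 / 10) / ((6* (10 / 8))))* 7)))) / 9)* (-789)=-1315* sqrt(798) / 266-1 / 16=-139.71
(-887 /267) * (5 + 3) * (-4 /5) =28384 /1335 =21.26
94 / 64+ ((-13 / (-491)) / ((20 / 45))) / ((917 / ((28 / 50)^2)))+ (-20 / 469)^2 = 416121107492263 / 282962229620000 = 1.47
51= 51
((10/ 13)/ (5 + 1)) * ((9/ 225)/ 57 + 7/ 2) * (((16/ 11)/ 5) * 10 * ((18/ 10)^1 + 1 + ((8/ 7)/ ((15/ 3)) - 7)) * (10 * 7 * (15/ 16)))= -252146/ 741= -340.28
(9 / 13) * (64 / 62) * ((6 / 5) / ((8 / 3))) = 648 / 2015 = 0.32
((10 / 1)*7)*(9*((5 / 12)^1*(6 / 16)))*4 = 1575 / 4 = 393.75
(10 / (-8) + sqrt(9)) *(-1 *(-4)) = 7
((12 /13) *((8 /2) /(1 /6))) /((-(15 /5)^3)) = -32 /39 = -0.82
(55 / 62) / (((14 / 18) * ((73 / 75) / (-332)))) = -6162750 / 15841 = -389.04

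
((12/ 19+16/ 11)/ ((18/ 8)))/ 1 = 0.93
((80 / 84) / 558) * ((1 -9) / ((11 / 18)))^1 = -160 / 7161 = -0.02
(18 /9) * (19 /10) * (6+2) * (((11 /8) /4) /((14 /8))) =209 /35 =5.97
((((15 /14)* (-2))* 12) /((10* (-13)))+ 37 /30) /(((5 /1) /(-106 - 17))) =-160187 /4550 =-35.21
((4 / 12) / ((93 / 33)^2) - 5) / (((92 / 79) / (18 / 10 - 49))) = 66624334 / 331545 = 200.95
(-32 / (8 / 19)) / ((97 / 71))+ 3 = -5105 / 97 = -52.63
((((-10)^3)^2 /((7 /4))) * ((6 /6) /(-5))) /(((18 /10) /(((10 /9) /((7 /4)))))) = -160000000 /3969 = -40312.42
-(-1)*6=6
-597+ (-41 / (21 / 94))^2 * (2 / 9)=27337139 / 3969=6887.66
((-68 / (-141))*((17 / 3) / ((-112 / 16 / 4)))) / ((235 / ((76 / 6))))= -175712 / 2087505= -0.08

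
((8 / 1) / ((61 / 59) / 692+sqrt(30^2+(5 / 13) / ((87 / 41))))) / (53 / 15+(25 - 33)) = 338011745760 / 113706052921821223 - 200031070080 * sqrt(1151476755) / 113706052921821223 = -0.06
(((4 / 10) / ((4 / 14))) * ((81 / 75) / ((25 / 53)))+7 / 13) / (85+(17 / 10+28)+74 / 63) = 19164096 / 593133125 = 0.03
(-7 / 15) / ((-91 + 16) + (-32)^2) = -7 / 14235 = -0.00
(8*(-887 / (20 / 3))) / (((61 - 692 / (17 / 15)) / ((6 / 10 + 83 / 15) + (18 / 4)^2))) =23870057 / 467150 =51.10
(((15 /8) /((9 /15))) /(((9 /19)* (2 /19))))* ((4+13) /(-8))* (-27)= 460275 /128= 3595.90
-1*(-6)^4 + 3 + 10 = -1283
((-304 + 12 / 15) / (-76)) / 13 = 379 / 1235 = 0.31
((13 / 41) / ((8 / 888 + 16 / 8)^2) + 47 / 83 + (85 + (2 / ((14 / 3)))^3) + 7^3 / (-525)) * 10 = 740686703408782 / 870676964115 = 850.70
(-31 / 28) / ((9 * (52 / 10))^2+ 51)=-775 / 1568868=-0.00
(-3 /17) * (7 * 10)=-210 /17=-12.35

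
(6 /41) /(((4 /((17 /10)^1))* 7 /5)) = 51 /1148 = 0.04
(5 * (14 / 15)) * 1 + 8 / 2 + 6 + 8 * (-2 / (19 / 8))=7.93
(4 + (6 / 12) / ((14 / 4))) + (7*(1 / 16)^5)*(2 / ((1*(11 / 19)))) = 167248803 / 40370176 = 4.14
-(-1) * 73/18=73/18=4.06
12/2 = 6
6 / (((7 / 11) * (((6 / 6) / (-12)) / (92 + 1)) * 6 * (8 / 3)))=-657.64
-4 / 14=-2 / 7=-0.29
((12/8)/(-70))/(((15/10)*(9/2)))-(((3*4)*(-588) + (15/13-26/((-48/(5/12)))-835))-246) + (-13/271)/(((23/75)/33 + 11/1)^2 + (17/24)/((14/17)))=8064932721438496528679/991311762671761440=8135.62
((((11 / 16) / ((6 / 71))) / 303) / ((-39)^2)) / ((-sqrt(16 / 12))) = -781 *sqrt(3) / 88485696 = -0.00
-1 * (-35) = 35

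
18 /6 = 3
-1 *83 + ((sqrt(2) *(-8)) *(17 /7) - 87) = -170 - 136 *sqrt(2) /7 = -197.48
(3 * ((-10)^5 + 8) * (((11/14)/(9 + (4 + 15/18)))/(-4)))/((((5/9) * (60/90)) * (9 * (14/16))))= 29697624/20335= 1460.42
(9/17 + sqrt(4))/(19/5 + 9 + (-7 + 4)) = 215/833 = 0.26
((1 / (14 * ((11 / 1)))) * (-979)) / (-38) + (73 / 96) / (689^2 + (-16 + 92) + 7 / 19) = 0.17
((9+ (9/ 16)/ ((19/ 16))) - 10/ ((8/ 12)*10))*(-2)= -303/ 19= -15.95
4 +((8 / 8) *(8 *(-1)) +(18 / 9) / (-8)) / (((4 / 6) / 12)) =-289 / 2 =-144.50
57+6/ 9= 173/ 3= 57.67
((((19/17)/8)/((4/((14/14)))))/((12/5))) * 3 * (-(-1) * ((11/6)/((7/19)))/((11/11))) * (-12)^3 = -178695/476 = -375.41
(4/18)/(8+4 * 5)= 1/126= 0.01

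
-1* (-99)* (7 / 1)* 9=6237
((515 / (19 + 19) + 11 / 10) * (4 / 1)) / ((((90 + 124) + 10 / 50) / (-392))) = -103936 / 969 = -107.26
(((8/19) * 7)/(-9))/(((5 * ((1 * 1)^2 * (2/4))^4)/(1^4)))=-896/855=-1.05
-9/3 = -3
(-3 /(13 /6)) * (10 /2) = -90 /13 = -6.92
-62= -62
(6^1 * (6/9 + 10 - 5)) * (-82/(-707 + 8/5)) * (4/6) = 27880/10581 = 2.63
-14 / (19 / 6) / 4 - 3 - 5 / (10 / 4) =-116 / 19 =-6.11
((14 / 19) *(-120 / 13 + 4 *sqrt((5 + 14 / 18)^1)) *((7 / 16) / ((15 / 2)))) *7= -686 / 247 + 686 *sqrt(13) / 855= 0.12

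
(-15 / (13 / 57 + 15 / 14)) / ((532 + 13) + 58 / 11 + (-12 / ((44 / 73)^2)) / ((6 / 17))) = -183920 / 7276629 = -0.03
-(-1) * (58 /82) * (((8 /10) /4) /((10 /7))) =203 /2050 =0.10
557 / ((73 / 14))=7798 / 73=106.82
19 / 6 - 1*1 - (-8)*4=205 / 6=34.17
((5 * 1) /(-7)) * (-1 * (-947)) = -4735 /7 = -676.43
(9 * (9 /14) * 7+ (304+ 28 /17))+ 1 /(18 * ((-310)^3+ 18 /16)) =25243939134575 /72928365246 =346.15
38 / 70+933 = 32674 / 35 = 933.54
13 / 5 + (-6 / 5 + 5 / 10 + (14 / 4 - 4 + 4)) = 27 / 5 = 5.40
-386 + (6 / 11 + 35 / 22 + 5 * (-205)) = -30995 / 22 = -1408.86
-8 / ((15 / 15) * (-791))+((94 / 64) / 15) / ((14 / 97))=522847 / 759360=0.69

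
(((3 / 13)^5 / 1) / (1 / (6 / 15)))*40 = 0.01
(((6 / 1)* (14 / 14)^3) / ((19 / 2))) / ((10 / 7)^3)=1029 / 4750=0.22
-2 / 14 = -1 / 7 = -0.14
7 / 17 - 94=-1591 / 17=-93.59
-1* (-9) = 9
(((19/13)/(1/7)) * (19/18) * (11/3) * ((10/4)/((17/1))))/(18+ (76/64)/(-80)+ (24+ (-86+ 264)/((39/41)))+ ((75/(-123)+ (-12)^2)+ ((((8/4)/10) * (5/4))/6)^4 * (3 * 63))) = 4167961600/266626278801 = 0.02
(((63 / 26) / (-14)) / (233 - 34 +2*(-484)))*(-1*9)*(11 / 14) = -891 / 559832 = -0.00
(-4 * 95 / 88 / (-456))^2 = 25 / 278784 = 0.00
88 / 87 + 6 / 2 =349 / 87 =4.01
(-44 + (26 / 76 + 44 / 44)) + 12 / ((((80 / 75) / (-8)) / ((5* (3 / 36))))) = -1523 / 19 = -80.16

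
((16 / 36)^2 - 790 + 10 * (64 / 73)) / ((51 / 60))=-92365240 / 100521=-918.87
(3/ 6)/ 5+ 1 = 11/ 10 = 1.10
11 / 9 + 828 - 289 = 4862 / 9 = 540.22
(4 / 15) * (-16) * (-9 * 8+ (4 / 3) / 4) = 2752 / 9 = 305.78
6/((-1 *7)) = -6/7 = -0.86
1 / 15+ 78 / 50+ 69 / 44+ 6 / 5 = 14503 / 3300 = 4.39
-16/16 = -1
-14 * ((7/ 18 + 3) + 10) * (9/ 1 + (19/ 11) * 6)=-119777/ 33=-3629.61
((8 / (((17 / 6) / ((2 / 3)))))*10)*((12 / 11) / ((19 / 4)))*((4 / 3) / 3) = 20480 / 10659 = 1.92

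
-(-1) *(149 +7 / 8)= 1199 / 8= 149.88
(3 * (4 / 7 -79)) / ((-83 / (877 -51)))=194346 / 83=2341.52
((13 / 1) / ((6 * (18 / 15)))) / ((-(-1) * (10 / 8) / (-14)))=-182 / 9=-20.22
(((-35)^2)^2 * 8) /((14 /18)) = 15435000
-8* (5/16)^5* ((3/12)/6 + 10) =-753125/3145728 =-0.24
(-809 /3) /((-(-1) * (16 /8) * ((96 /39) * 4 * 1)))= -10517 /768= -13.69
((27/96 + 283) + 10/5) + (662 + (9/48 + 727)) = 53583/32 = 1674.47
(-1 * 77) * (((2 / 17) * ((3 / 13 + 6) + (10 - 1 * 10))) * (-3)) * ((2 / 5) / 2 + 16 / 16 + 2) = 598752 / 1105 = 541.86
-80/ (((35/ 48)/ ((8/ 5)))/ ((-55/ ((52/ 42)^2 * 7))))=152064/ 169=899.79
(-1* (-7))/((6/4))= 14/3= 4.67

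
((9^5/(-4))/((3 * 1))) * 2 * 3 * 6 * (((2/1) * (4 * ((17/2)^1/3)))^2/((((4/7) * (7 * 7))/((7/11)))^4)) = -5688387/234256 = -24.28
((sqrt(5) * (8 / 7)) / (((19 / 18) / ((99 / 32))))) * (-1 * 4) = -1782 * sqrt(5) / 133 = -29.96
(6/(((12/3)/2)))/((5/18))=10.80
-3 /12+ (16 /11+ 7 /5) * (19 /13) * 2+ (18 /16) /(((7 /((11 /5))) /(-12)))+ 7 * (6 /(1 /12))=10167181 /20020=507.85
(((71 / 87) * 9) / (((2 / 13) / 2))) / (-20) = -2769 / 580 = -4.77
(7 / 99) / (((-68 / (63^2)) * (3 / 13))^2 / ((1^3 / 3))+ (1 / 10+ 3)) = 766903410 / 33623745287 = 0.02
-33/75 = -11/25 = -0.44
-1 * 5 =-5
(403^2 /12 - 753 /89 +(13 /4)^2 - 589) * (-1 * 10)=-276551875 /2136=-129471.85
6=6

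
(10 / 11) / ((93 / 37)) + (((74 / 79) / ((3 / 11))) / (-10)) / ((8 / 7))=65897 / 1077560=0.06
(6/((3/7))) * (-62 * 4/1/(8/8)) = -3472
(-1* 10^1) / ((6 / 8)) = -40 / 3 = -13.33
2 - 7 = -5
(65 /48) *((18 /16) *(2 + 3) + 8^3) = 269165 /384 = 700.95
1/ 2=0.50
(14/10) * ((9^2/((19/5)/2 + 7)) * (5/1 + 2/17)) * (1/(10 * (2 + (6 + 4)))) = 16443/30260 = 0.54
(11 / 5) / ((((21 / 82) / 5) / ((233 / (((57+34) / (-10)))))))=-2101660 / 1911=-1099.77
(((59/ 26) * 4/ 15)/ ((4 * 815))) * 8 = 236/ 158925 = 0.00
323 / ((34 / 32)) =304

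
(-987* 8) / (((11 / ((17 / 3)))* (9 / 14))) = -626416 / 99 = -6327.43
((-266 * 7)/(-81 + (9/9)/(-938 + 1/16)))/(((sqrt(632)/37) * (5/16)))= 4135569032 * sqrt(158)/480155285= 108.26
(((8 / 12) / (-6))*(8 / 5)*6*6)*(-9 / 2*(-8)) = -1152 / 5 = -230.40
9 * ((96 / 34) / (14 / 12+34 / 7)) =18144 / 4301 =4.22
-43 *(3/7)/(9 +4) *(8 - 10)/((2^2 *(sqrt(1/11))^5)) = 15609 *sqrt(11)/182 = 284.45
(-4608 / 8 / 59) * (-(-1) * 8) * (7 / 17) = -32256 / 1003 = -32.16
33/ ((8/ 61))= 2013/ 8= 251.62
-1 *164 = -164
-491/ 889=-0.55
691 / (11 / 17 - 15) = -48.14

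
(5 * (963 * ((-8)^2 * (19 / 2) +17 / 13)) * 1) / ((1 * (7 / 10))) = 381396150 / 91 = 4191166.48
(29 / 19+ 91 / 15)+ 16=6724 / 285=23.59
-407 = -407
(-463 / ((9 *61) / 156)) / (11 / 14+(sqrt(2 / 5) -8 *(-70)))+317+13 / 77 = 4718896 *sqrt(10) / 56398882179+458784893043966 / 1447571309261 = 316.93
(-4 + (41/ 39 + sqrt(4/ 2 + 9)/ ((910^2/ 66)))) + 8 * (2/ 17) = -1331/ 663 + 33 * sqrt(11)/ 414050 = -2.01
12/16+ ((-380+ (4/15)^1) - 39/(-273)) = -159113/420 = -378.84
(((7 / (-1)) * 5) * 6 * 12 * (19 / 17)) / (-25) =9576 / 85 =112.66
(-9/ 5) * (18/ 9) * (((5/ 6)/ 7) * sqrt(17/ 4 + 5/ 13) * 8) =-12 * sqrt(3133)/ 91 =-7.38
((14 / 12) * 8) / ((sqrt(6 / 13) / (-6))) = -28 * sqrt(78) / 3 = -82.43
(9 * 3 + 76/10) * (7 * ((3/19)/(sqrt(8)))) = 3633 * sqrt(2)/380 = 13.52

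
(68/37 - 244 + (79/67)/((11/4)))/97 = -6591828/2645093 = -2.49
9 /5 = 1.80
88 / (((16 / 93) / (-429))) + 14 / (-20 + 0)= -1097171 / 5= -219434.20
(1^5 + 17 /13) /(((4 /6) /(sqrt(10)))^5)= 91125* sqrt(10) /52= 5541.59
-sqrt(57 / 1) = -sqrt(57) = -7.55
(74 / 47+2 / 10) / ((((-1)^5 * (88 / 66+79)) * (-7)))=1251 / 396445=0.00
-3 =-3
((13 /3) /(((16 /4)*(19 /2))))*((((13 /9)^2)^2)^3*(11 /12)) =3331626172514783 /386363605906008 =8.62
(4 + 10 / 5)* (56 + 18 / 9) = 348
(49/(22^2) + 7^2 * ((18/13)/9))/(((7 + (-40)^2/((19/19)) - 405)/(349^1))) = 16776081/7562984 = 2.22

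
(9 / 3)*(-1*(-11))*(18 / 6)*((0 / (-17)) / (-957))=0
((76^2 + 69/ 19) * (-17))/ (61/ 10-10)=18668210/ 741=25193.27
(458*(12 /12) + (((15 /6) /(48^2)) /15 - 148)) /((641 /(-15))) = -21427205 /2953728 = -7.25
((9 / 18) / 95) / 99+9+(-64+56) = 18811 / 18810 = 1.00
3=3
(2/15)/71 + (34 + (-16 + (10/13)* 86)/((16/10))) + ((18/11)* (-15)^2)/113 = 2361336841/34418670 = 68.61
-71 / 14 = -5.07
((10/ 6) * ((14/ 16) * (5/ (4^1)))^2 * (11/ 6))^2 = 4539390625/ 339738624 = 13.36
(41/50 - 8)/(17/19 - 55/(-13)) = -88673/63300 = -1.40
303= 303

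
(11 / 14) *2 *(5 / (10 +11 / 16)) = 880 / 1197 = 0.74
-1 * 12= -12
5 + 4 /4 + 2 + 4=12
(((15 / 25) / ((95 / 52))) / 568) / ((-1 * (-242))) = 39 / 16322900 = 0.00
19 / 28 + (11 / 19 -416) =-220643 / 532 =-414.74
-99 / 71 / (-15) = 33 / 355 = 0.09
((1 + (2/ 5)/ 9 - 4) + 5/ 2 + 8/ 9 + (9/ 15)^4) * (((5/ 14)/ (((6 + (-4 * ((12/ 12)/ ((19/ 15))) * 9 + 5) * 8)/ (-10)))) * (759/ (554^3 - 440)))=10147577/ 205074418046400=0.00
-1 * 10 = -10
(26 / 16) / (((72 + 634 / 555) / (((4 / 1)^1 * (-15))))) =-108225 / 81188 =-1.33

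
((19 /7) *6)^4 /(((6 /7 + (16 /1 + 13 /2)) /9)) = 27105.04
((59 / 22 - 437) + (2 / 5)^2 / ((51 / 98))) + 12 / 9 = -12136601 / 28050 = -432.68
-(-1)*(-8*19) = -152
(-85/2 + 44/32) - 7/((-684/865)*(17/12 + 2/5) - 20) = -30260377/741704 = -40.80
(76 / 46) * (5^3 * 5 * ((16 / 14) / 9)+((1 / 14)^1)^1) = 190171 / 1449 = 131.24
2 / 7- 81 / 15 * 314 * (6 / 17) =-355906 / 595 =-598.16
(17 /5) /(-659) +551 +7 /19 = 551.36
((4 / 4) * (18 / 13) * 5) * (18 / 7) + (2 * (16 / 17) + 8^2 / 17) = 36276 / 1547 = 23.45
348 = 348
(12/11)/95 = 12/1045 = 0.01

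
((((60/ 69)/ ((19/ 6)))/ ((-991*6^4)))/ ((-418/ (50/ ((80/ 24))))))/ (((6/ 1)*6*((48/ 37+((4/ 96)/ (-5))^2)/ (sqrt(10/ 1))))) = 92500*sqrt(10)/ 563080987626399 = 0.00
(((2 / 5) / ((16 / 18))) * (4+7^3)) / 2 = 3123 / 40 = 78.08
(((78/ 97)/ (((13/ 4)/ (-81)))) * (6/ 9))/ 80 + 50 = 24169/ 485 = 49.83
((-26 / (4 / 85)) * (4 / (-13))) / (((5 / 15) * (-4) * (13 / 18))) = -2295 / 13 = -176.54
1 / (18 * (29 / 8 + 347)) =4 / 25245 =0.00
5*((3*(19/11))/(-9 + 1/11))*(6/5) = -171/49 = -3.49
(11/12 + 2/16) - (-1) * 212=5113/24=213.04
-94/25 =-3.76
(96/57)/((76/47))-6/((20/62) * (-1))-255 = -424822/1805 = -235.36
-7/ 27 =-0.26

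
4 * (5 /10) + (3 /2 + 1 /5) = 37 /10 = 3.70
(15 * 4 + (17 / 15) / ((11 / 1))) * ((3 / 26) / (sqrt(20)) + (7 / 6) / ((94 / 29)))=9917 * sqrt(5) / 14300 + 42833 / 1980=23.18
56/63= 8/9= 0.89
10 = 10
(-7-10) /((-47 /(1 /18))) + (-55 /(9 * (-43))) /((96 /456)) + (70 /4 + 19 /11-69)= -13092521 /266772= -49.08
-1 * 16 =-16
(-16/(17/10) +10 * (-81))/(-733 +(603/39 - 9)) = 36218/32113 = 1.13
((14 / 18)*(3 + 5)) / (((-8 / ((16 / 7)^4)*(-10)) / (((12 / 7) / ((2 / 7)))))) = 65536 / 5145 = 12.74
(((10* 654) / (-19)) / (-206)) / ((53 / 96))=313920 / 103721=3.03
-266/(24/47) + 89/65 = -519.55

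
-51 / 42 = -17 / 14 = -1.21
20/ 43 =0.47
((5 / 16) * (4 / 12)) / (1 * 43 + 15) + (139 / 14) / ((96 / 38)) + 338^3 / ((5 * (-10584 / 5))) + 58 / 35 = -1397630279 / 383670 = -3642.79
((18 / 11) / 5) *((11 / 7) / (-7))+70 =17132 / 245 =69.93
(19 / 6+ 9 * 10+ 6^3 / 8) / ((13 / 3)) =721 / 26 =27.73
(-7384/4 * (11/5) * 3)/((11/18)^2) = -1794312/55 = -32623.85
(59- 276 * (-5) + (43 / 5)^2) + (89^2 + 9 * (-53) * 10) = 116599 / 25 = 4663.96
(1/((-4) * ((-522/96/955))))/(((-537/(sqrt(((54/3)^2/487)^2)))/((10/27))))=-152800/7584051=-0.02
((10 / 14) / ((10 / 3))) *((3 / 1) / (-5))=-9 / 70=-0.13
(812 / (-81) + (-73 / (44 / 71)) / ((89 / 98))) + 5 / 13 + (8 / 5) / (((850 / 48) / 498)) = -413380098841 / 4381269750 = -94.35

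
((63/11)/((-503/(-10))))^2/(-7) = -56700/30614089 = -0.00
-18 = -18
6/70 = 3/35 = 0.09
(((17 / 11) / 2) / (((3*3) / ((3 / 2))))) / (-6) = -17 / 792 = -0.02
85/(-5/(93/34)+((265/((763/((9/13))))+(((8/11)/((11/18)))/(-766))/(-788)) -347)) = -715846877590845/2935709161572248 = -0.24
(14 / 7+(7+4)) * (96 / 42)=208 / 7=29.71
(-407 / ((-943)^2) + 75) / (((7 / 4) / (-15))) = -4001596080 / 6224743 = -642.85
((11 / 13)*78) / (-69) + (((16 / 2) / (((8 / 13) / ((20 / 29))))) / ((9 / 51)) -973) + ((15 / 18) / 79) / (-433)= -126376191313 / 136896414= -923.15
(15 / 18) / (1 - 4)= -5 / 18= -0.28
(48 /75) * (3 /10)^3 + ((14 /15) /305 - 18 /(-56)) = 5472571 /16012500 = 0.34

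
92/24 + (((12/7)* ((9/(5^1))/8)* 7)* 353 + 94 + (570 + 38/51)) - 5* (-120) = 566528/255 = 2221.68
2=2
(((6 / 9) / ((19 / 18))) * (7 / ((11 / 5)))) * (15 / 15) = 420 / 209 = 2.01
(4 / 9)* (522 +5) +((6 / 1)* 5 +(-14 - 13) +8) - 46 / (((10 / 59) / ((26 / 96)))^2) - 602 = -54631447 / 115200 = -474.23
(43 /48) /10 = 43 /480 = 0.09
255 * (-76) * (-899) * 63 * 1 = 1097625060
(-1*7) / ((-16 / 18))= 63 / 8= 7.88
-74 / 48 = -37 / 24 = -1.54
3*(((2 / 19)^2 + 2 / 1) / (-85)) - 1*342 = -10496448 / 30685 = -342.07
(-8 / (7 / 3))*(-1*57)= 1368 / 7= 195.43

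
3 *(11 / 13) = 33 / 13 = 2.54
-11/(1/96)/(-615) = 352/205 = 1.72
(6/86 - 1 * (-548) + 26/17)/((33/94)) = 12588386/8041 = 1565.52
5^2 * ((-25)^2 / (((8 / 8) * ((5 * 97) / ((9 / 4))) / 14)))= 196875 / 194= 1014.82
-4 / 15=-0.27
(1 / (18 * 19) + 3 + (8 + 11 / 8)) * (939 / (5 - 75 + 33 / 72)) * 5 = -26500145 / 31711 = -835.68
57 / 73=0.78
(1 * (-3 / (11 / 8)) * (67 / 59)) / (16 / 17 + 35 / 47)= -428264 / 291401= -1.47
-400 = -400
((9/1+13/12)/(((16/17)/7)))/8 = 14399/1536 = 9.37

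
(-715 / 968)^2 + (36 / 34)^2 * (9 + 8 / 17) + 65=2897723121 / 38046272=76.16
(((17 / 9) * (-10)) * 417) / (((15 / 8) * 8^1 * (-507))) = 4726 / 4563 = 1.04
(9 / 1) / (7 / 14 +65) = 18 / 131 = 0.14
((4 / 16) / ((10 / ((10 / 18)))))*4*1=0.06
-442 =-442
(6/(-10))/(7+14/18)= -27/350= -0.08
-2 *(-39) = 78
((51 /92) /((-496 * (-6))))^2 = 289 /8329117696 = 0.00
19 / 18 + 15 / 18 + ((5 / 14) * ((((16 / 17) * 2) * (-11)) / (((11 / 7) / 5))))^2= 1444913 / 2601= 555.52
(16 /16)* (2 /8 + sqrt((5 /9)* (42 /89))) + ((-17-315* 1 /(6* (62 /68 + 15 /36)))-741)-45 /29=-25111769 /31436 + sqrt(18690) /267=-798.31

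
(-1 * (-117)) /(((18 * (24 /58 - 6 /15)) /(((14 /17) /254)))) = 13195 /8636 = 1.53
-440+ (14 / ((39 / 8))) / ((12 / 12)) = -17048 / 39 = -437.13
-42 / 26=-21 / 13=-1.62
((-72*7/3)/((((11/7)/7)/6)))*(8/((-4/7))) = 62862.55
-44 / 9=-4.89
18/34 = 9/17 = 0.53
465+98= 563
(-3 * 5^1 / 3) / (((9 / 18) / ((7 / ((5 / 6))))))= -84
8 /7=1.14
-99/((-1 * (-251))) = -99/251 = -0.39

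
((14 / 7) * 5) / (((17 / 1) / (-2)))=-20 / 17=-1.18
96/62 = 48/31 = 1.55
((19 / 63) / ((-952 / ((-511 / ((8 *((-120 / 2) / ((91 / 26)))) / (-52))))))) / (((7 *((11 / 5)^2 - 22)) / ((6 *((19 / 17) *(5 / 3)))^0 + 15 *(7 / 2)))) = -0.03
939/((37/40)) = 37560/37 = 1015.14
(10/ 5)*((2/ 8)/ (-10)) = -1/ 20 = -0.05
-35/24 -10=-275/24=-11.46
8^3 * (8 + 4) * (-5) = -30720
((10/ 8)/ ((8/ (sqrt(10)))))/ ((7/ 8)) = 5 * sqrt(10)/ 28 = 0.56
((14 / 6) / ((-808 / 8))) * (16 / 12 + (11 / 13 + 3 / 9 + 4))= -1778 / 11817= -0.15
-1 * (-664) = 664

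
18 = 18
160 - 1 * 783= -623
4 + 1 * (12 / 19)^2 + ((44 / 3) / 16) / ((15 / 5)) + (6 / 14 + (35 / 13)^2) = 190357109 / 15374268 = 12.38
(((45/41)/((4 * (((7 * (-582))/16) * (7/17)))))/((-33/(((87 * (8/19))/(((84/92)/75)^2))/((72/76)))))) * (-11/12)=-1629981250/85938993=-18.97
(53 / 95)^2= 2809 / 9025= 0.31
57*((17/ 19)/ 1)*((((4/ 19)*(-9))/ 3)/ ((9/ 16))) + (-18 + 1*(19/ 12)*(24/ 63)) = -89368/ 1197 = -74.66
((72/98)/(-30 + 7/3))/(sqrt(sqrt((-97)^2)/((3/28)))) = -54*sqrt(2037)/2761493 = -0.00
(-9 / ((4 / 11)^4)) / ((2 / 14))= -922383 / 256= -3603.06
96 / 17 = 5.65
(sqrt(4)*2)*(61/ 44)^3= 226981/ 21296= 10.66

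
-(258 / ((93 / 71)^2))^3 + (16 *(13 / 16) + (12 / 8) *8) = -81478355124670901 / 23962599387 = -3400230.24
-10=-10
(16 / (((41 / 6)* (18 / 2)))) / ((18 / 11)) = 176 / 1107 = 0.16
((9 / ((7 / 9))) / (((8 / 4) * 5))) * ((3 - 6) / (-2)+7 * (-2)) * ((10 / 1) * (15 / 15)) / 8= -2025 / 112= -18.08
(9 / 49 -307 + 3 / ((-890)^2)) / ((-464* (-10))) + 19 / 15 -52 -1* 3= -29066532480959 / 540275568000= -53.80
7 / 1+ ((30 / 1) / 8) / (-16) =433 / 64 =6.77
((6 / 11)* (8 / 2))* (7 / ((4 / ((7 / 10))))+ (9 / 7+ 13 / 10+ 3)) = 5721 / 385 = 14.86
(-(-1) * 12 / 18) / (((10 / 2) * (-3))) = -2 / 45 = -0.04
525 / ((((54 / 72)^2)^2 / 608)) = 27238400 / 27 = 1008829.63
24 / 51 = 8 / 17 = 0.47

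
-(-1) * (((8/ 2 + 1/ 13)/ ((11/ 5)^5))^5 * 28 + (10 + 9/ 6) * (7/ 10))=6476859056782642614299172449661423/ 804570094767699776161545587690860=8.05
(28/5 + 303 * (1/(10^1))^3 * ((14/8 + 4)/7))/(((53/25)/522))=42743709/29680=1440.15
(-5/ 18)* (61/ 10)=-61/ 36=-1.69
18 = 18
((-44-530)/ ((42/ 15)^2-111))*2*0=0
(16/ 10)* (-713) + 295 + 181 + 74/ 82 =-136099/ 205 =-663.90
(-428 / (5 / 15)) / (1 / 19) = -24396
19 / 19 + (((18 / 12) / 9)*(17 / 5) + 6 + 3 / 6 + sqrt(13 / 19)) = sqrt(247) / 19 + 121 / 15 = 8.89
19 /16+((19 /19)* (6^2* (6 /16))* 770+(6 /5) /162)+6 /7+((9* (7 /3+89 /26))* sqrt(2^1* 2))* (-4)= 9982.59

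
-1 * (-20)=20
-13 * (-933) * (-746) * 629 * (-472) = 2686312095792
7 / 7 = 1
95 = 95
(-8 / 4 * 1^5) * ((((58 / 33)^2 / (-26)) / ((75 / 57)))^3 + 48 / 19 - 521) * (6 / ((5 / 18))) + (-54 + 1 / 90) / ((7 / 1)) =48897100514977614763361 / 2183843935241718750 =22390.38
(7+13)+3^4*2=182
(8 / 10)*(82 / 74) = 164 / 185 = 0.89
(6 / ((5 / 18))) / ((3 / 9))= 324 / 5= 64.80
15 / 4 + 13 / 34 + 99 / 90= 5.23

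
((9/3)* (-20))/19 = -60/19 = -3.16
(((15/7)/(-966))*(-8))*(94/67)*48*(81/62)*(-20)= -73094400/2340779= -31.23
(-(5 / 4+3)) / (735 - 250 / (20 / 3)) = -17 / 2790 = -0.01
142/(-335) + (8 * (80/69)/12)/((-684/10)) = -5160374/11857995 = -0.44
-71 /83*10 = -8.55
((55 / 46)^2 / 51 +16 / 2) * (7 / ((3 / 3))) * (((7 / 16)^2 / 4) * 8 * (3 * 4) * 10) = 1485795395 / 575552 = 2581.51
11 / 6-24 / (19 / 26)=-3535 / 114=-31.01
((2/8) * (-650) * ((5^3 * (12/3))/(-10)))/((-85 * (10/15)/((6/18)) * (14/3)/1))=-4875/476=-10.24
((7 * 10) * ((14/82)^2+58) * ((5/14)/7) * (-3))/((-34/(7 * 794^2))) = 2306142768450/28577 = 80699260.54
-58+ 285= 227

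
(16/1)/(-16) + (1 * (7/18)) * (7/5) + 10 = 859/90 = 9.54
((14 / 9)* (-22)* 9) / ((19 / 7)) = -2156 / 19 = -113.47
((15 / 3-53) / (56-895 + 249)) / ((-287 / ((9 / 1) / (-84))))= 18 / 592655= 0.00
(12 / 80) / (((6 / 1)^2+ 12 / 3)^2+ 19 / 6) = 9 / 96190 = 0.00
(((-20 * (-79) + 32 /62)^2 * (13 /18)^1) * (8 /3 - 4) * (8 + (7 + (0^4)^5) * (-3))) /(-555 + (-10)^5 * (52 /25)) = -30052055904 /200421355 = -149.94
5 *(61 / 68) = 4.49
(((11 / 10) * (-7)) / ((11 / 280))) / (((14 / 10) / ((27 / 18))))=-210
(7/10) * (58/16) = 203/80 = 2.54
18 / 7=2.57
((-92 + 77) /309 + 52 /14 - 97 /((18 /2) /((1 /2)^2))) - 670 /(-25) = 27.77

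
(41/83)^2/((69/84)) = 0.30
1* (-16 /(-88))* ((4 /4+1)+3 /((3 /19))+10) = 62 /11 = 5.64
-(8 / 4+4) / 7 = -6 / 7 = -0.86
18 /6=3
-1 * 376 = -376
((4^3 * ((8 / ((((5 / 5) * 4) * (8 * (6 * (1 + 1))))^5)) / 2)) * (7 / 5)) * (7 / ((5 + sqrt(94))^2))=5831 / 776397882654720 - 49 * sqrt(94) / 77639788265472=0.00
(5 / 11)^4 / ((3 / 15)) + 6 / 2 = 47048 / 14641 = 3.21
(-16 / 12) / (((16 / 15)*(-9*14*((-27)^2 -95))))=0.00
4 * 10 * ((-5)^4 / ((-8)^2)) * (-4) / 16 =-3125 / 32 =-97.66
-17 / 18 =-0.94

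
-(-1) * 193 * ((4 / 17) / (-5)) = -772 / 85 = -9.08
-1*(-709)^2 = -502681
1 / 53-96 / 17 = -5071 / 901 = -5.63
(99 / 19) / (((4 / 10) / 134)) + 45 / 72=265415 / 152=1746.15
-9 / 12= -3 / 4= -0.75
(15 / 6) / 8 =5 / 16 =0.31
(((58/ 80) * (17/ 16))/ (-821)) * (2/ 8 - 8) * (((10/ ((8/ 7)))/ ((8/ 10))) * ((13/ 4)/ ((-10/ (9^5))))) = -82122573897/ 53805056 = -1526.30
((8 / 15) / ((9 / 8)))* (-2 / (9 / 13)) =-1664 / 1215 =-1.37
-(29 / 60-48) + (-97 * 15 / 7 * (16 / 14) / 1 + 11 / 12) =-278003 / 1470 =-189.12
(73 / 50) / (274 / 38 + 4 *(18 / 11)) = 15257 / 143750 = 0.11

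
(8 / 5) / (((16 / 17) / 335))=1139 / 2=569.50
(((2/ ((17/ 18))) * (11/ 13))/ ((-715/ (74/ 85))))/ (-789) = 888/ 321129575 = 0.00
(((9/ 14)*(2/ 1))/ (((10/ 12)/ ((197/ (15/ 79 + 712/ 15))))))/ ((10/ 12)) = 15127236/ 1976555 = 7.65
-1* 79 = -79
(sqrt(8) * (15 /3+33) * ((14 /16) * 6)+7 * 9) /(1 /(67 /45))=469 /5+8911 * sqrt(2) /15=933.94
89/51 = 1.75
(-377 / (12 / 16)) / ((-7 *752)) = 0.10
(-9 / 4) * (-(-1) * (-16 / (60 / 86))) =258 / 5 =51.60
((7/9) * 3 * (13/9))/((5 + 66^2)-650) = 91/100197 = 0.00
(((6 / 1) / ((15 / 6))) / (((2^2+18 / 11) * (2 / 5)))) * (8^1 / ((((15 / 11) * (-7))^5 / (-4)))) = 56689952 / 131882428125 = 0.00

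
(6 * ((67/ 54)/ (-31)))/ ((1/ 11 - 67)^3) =0.00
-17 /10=-1.70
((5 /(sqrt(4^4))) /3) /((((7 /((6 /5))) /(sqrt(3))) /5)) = 5 * sqrt(3) /56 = 0.15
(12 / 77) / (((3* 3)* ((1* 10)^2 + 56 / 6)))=1 / 6314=0.00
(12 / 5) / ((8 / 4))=6 / 5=1.20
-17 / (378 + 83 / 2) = -34 / 839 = -0.04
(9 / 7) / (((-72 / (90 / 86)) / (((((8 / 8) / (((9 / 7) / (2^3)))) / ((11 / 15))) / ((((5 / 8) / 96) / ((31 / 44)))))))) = -89280 / 5203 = -17.16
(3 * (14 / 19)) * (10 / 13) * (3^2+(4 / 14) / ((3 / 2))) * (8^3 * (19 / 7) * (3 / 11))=5928960 / 1001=5923.04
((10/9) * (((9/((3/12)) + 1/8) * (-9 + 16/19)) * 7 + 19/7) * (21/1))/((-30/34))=4140571/76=54481.20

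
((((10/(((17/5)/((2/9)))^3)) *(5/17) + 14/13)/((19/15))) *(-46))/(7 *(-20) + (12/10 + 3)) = 981025124900/3403836465939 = 0.29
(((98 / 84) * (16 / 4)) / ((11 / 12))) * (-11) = -56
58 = 58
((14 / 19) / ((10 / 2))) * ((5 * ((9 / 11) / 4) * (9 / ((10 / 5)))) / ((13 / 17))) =9639 / 10868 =0.89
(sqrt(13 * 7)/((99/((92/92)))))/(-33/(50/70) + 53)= 5 * sqrt(91)/3366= 0.01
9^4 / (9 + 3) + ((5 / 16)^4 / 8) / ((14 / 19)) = 4013174371 / 7340032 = 546.75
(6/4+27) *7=399/2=199.50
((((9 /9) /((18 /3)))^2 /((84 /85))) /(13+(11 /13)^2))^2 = 206353225 /49134940775424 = 0.00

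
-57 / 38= -1.50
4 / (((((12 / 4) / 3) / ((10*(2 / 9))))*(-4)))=-20 / 9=-2.22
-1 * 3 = -3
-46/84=-23/42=-0.55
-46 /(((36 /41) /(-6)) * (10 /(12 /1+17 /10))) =129191 /300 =430.64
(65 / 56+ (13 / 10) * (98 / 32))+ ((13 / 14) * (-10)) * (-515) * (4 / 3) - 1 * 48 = 21279997 / 3360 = 6333.33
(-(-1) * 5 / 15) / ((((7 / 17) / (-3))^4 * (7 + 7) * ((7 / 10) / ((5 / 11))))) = 56376675 / 1294139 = 43.56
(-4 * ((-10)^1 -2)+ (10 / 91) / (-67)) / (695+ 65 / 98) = 4097044 / 59380425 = 0.07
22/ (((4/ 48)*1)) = 264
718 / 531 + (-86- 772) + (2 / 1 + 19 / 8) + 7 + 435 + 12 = -1691863 / 4248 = -398.27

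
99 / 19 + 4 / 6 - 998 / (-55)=75311 / 3135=24.02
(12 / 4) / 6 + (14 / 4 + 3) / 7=10 / 7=1.43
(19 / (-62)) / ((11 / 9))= -171 / 682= -0.25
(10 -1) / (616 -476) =9 / 140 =0.06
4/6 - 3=-7/3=-2.33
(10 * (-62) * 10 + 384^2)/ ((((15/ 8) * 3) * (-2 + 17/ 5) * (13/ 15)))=5650240/ 273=20696.85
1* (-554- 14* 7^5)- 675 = -236527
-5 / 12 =-0.42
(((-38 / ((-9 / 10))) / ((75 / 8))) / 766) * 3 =304 / 17235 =0.02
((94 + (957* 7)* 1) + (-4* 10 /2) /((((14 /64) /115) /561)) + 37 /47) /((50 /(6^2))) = -34890768792 /8225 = -4242038.76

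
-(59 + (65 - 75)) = -49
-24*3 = -72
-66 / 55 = -6 / 5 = -1.20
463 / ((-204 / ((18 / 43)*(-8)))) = 5556 / 731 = 7.60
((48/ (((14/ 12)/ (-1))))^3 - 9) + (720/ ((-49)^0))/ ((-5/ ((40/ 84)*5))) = -24008559/ 343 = -69995.80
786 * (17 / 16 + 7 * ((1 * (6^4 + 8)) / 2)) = 28705113 / 8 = 3588139.12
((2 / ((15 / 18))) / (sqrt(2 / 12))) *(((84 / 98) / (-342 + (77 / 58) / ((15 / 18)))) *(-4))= 2784 *sqrt(6) / 115171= 0.06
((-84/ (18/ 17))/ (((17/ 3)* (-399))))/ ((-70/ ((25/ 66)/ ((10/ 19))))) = -1/ 2772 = -0.00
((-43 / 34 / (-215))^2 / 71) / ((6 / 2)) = 1 / 6155700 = 0.00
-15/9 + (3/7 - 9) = -215/21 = -10.24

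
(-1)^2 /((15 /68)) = 68 /15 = 4.53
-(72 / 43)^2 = -5184 / 1849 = -2.80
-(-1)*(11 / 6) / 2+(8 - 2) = 83 / 12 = 6.92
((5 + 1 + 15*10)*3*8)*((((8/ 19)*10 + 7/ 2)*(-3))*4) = -6581952/ 19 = -346418.53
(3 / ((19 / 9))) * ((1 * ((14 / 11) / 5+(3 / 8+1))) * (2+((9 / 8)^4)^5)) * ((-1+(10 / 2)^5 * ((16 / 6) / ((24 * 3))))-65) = 733018982782121002008897 / 507285462027012669440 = 1444.98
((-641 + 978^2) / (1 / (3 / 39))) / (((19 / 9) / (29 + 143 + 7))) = 1539863073 / 247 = 6234263.45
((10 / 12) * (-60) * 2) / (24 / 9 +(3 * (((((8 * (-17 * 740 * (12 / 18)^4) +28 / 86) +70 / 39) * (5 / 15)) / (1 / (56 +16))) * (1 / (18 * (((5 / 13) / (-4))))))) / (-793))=345252375 / 3590905862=0.10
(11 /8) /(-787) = -11 /6296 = -0.00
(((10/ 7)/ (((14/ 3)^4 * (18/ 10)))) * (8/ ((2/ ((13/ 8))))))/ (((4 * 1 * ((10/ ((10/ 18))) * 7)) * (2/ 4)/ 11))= 0.00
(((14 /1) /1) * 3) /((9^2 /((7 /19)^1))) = 98 /513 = 0.19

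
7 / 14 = 1 / 2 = 0.50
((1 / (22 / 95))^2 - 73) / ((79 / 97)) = -32301 / 484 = -66.74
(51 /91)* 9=459 /91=5.04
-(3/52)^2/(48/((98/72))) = -49/519168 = -0.00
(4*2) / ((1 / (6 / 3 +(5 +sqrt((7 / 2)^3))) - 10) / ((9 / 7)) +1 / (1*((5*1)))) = -1.06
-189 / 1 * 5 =-945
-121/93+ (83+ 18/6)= 7877/93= 84.70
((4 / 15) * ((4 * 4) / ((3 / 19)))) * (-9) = -1216 / 5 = -243.20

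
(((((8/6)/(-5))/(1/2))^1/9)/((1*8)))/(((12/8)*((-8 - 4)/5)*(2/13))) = 13/972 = 0.01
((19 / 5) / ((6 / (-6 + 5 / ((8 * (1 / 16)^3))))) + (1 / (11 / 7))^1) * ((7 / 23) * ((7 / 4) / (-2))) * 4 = -6541451 / 3795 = -1723.70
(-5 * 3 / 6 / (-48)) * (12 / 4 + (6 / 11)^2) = 665 / 3872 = 0.17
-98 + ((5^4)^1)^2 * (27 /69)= 3513371 /23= 152755.26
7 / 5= 1.40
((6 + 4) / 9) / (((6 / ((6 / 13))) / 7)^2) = 490 / 1521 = 0.32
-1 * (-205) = 205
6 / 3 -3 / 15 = 9 / 5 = 1.80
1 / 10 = 0.10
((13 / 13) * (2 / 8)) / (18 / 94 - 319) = -47 / 59936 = -0.00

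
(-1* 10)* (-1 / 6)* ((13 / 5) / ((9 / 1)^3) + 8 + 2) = 36463 / 2187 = 16.67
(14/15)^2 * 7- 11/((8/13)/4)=-29431/450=-65.40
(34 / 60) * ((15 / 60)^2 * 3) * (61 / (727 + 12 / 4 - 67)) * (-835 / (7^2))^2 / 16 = 8506145 / 47943168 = 0.18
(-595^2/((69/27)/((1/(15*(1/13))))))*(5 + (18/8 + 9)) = -179490675/92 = -1950985.60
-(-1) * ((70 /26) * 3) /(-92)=-105 /1196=-0.09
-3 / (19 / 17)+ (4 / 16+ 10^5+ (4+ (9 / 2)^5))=61922883 / 608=101846.85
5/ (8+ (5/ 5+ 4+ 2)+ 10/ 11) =11/ 35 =0.31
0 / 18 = 0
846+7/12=10159/12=846.58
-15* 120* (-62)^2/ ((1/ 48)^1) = -332121600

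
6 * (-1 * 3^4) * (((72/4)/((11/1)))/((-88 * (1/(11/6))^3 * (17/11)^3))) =1185921/78608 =15.09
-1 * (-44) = 44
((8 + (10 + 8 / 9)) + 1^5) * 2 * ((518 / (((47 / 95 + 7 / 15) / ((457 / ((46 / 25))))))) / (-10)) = -10063814075 / 18906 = -532307.95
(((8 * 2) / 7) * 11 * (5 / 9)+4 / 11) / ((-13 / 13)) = -9932 / 693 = -14.33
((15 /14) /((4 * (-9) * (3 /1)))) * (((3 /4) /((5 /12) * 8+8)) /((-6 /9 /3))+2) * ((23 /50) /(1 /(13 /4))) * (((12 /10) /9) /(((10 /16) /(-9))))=0.05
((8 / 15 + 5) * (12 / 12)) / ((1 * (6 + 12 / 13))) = 0.80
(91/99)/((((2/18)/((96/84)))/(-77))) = -728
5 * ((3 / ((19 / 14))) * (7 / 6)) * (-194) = -47530 / 19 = -2501.58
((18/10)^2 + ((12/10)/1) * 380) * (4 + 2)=2755.44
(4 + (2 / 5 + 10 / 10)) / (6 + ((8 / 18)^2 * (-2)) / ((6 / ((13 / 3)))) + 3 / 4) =78732 / 94255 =0.84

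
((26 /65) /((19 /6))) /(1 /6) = 72 /95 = 0.76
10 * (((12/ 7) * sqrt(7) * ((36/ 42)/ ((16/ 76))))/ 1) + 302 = 3420 * sqrt(7)/ 49 + 302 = 486.66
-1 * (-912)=912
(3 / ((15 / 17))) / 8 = 17 / 40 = 0.42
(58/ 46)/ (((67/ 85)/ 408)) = 1005720/ 1541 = 652.64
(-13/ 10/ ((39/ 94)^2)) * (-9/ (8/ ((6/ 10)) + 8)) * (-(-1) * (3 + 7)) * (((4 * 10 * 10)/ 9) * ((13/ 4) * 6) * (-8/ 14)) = -15778.57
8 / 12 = 2 / 3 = 0.67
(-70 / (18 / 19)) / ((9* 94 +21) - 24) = -665 / 7587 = -0.09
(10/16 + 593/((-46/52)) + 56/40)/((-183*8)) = 0.46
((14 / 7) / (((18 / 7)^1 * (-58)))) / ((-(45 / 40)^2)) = 224 / 21141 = 0.01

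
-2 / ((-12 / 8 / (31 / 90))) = 62 / 135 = 0.46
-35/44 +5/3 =115/132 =0.87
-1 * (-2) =2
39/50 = 0.78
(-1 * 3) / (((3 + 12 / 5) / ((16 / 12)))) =-0.74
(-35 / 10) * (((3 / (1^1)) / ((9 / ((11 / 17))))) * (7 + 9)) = -616 / 51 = -12.08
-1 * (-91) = 91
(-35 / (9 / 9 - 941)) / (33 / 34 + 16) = 119 / 54238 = 0.00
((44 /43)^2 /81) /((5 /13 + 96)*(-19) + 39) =-6292 /872404425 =-0.00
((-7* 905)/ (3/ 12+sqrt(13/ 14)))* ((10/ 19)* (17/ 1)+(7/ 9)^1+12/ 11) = 3608796100/ 182457-1031084600* sqrt(182)/ 182457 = -56458.76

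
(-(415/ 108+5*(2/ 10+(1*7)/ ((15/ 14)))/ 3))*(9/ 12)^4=-4881/ 1024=-4.77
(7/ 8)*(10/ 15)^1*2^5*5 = 280/ 3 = 93.33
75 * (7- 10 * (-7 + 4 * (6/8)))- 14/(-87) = 306689/87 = 3525.16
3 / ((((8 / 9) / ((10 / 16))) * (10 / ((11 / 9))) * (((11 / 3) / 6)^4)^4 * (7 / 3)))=8538717030229283328 / 29240737185909557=292.01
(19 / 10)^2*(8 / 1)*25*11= 7942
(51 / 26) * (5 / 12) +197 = 20573 / 104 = 197.82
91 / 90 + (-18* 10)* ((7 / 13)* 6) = -679217 / 1170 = -580.53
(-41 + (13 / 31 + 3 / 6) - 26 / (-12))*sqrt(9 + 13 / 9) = -3526*sqrt(94) / 279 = -122.53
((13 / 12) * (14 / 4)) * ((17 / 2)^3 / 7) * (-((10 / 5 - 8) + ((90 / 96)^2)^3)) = 1900585408033 / 1073741824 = 1770.06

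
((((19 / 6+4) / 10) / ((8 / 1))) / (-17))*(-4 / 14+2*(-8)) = 0.09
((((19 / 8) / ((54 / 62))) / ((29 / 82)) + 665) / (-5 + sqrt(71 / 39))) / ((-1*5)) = 2106929*sqrt(2769) / 14156640 + 27390077 / 943776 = 36.85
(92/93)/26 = 0.04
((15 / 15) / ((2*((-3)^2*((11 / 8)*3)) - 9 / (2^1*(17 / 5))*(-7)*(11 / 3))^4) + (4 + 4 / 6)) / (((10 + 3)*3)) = 13686171989960794 / 114377294308842279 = 0.12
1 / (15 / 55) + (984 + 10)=2993 / 3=997.67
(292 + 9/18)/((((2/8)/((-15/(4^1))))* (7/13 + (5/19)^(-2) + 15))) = -146.36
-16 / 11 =-1.45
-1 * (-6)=6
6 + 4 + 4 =14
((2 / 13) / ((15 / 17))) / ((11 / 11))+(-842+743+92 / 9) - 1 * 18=-62363 / 585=-106.60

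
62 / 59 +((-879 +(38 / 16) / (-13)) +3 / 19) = -102357715 / 116584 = -877.97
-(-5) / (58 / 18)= 45 / 29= 1.55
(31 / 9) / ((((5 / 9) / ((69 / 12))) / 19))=13547 / 20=677.35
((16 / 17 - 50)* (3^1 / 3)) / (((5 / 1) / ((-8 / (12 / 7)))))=3892 / 85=45.79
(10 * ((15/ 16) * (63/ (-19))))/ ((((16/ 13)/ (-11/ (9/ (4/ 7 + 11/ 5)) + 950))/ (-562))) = 16338937485/ 1216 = 13436626.22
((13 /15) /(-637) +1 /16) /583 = 719 /6856080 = 0.00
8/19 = 0.42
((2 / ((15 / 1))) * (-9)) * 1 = -6 / 5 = -1.20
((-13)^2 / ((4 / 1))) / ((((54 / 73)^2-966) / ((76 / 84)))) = -17111419 / 432171432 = -0.04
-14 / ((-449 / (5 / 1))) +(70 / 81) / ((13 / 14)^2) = 7118510 / 6146361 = 1.16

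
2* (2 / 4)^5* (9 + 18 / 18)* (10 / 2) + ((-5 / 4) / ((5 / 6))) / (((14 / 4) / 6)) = 31 / 56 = 0.55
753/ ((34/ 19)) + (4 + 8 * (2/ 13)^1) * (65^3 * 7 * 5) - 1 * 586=1709429383/ 34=50277334.79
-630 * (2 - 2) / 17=0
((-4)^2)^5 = 1048576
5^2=25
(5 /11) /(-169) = -5 /1859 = -0.00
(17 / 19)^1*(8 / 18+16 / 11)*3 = 3196 / 627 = 5.10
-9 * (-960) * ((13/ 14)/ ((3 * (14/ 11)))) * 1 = 102960/ 49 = 2101.22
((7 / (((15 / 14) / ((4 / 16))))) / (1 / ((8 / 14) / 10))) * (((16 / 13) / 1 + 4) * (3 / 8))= 119 / 650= 0.18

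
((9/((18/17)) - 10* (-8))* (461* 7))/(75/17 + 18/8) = 6473362/151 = 42869.95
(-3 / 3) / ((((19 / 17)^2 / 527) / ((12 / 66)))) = -304606 / 3971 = -76.71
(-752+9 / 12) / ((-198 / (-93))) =-93155 / 264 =-352.86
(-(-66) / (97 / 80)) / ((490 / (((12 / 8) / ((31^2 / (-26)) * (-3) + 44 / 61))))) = 1256112 / 841314271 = 0.00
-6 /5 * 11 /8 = -33 /20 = -1.65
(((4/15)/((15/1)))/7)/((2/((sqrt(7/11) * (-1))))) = -2 * sqrt(77)/17325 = -0.00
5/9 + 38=38.56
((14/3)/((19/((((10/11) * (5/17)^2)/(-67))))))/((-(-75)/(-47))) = 6580/36421803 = 0.00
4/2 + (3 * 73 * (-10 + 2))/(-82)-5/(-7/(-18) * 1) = 3016/287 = 10.51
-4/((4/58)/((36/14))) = -1044/7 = -149.14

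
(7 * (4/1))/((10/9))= 126/5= 25.20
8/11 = 0.73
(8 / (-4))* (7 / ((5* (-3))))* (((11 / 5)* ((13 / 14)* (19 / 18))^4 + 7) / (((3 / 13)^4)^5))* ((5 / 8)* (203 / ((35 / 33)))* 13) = 14351134871009361591281556570492116897 / 200876539188521548800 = 71442563322643162.94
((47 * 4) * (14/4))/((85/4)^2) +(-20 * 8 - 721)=-6354697/7225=-879.54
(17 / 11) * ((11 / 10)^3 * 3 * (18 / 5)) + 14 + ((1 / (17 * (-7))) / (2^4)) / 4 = 172385631 / 4760000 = 36.22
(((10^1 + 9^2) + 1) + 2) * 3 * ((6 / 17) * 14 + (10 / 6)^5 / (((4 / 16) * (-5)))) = -2076272 / 1377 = -1507.82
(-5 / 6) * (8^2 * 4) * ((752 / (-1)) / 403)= 398.08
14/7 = 2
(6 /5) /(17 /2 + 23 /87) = 0.14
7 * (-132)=-924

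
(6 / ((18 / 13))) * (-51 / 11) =-221 / 11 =-20.09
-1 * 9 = -9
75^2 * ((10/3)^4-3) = 6098125/9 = 677569.44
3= 3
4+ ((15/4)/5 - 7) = -9/4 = -2.25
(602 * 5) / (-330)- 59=-2248 / 33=-68.12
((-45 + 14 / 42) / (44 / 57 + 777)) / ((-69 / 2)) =0.00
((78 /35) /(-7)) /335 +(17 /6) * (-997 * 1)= -2824.83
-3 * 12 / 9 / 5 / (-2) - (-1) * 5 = 27 / 5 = 5.40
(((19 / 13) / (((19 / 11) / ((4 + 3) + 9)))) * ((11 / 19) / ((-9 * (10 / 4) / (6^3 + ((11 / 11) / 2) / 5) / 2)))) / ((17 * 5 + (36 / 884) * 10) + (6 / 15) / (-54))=-13335531 / 7564090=-1.76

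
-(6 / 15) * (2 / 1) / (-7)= 4 / 35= 0.11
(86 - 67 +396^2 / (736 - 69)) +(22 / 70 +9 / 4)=23967913 / 93380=256.67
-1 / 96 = -0.01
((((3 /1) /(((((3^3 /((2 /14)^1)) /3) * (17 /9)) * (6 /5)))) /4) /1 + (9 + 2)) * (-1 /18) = -10477 /17136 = -0.61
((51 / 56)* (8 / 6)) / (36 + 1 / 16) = 136 / 4039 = 0.03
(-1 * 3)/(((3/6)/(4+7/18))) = -79/3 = -26.33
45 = 45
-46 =-46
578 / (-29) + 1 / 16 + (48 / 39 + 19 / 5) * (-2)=-902691 / 30160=-29.93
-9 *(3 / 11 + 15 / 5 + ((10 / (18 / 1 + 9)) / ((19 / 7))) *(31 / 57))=-1076546 / 35739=-30.12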